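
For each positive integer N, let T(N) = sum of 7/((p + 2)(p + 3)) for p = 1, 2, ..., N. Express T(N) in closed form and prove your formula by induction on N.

We claim T(N) = 7N/(3(N + 3)) for all N ≥ 1.
Base step (N = 1): T(1) = 7/12, and the closed form gives 7/12. They agree.
For the inductive step, assume it holds for an arbitrary p ≥ 1, so T(p) = 7p/(3(p + 3)).
Then T(p+1) = T(p) + (7/((p + 3)(p + 4))) = (7p/(3(p + 3))) + (7/((p + 3)(p + 4))).
Simplifying, T(p+1) = 7(p + 1)/(3(p + 4)) = 7(p+1)/(3((p+1) + 3)),
which is the closed form with N = p+1.
By induction, the statement is established for all N ≥ 1.

T(N) = 7N/(3(N + 3))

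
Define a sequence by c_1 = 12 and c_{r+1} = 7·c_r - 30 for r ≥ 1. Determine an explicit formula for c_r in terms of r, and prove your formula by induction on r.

c_r = 7^r + 5

Computing the first terms: c_1 = 12, c_2 = 54, c_3 = 348. This suggests c_r = 7^r + 5.
Base case (r = 1): the formula gives 12 = 12 = c_1.
Inductive step: suppose the statement holds for some i ≥ 1, so c_i = 7^i + 5.
Then c_{i+1} = 7·c_i - 30 = 7·(7^i + 5) - 30 = 7^(i + 1) + 5,
which is the claimed formula at r = i+1.
This completes the induction.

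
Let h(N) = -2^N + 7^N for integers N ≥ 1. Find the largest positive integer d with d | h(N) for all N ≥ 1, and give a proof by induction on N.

Computing the first values: h(1) = 5 and h(2) = 45; gcd(5, 45) = 5, so d ≤ 5.
We prove 5 | -2^N + 7^N for all N ≥ 1 by induction on N.
Base step (N = 1): h(1) = 5 = 5·(1), so 5 | h(1).
Inductive step: assume the claim holds for N = m, i.e. 5 | h(m). Then
7^{m+1} − 2^{m+1} = 7·7^m − 2·2^m = 7·(7^m − 2^m) + (5)·2^m. The first term is divisible by 5 by the inductive hypothesis, and the second term (5)·2^m is divisible by 5 since 5 | 5. Hence 5 | h(m+1).
By induction, the statement is established for all N ≥ 1.
Therefore the largest such d is 5.

d = 5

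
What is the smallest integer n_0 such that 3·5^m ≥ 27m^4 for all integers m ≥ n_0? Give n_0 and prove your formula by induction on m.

n_0 = 6

At m = 5: 9375 < 16875, so the inequality fails and n_0 ≥ 6. We prove 3·5^m ≥ 27m^4 for all m ≥ 6.
Base case (m = 6): 3·5^m = 46875 and 27m^4 = 34992, so 46875 ≥ 34992.
For the inductive step, assume it holds for an arbitrary p ≥ 6, so 3·5^p ≥ 27p^4.
Then 3·5^(p + 1) = 5·(3·5^p) ≥ 5·(27p^4).
Also, for p ≥ 6 we have 5·(27p^4) ≥ 27(p+1)^4, since 5 ≥ (1 + 1/p)^4 for all p ≥ 6.
Combining, 3·5^(p + 1) ≥ 27(p+1)^4.
This completes the induction.
Hence the smallest such n_0 is 6.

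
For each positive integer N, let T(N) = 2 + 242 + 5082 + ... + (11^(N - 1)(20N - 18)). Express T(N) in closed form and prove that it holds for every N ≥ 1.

We claim T(N) = 2·11^N(N - 1) + 2 for all N ≥ 1.
Base case (N = 1): T(1) = 2, and the closed form gives 2. They agree.
Inductive step: suppose the statement holds for some p ≥ 1, so T(p) = 2·11^p(p - 1) + 2.
Then T(p+1) = T(p) + (11^p(20p + 2)) = (2·11^p(p - 1) + 2) + (11^p(20p + 2)).
Simplifying, T(p+1) = 22·11^p·p + 2 = 2·11^(p+1)((p+1) - 1) + 2,
which is the closed form with N = p+1.
This completes the induction.

T(N) = 2·11^N(N - 1) + 2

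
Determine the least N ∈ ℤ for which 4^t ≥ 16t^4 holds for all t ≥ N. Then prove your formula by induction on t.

N = 8

At t = 7: 16384 < 38416, so the inequality fails and N ≥ 8. We prove 4^t ≥ 16t^4 for all t ≥ 8.
When t = 8: 4^t = 65536 and 16t^4 = 65536, so 65536 ≥ 65536.
Inductive step: assume the claim holds for t = p, so 4^p ≥ 16p^4.
Then 4^(p + 1) = 4·(4^p) ≥ 4·(16p^4).
Also, for p ≥ 8 we have 4·(16p^4) ≥ 16(p+1)^4, since 4 ≥ (1 + 1/p)^4 for all p ≥ 8.
Combining, 4^(p + 1) ≥ 16(p+1)^4.
By the principle of mathematical induction, the result holds for all t ≥ 8.
Hence the smallest such N is 8.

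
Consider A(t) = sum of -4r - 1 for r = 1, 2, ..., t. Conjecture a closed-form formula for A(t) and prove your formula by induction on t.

We claim A(t) = -t(2t + 3) for all t ≥ 1.
When t = 1: A(1) = -5, and the closed form gives -5. They agree.
Suppose the result is true for t = r, so A(r) = r(-2r - 3).
Then A(r+1) = A(r) + (-4r - 5) = (r(-2r - 3)) + (-4r - 5).
Simplifying, A(r+1) = -(r + 1)(2r + 5) = -(r+1)(2(r+1) + 3),
which is the closed form with t = r+1.
By the principle of mathematical induction, the result holds for all t ≥ 1.

A(t) = -t(2t + 3)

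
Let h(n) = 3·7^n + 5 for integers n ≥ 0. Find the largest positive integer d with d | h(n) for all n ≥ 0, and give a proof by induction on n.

Computing the first values: h(0) = 8 and h(1) = 26; gcd(8, 26) = 2, so d ≤ 2.
We prove 2 | 3·7^n + 5 for all n ≥ 0 by induction on n.
Base step (n = 0): h(0) = 8 = 2·(4), so 2 | h(0).
Suppose the result is true for n = p, i.e. 2 | h(p). Then
h(p+1) = 3·7^(p+1) + 5 = 7·(3·7^p + 5) - 30 = 7·h(p) - 30. The first term is divisible by 2 by the inductive hypothesis, and -30 is divisible by 2. Hence 2 | h(p+1).
Hence, by induction on n, the claim holds for every n ≥ 0.
Therefore the largest such d is 2.

d = 2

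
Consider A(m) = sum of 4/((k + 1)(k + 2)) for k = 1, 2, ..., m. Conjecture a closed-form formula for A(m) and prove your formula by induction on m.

A(m) = 2m/(m + 2)

We claim A(m) = 2m/(m + 2) for all m ≥ 1.
Base step (m = 1): A(1) = 2/3, and the closed form gives 2/3. They agree.
For the inductive step, assume it holds for an arbitrary k ≥ 1, so A(k) = 2k/(k + 2).
Then A(k+1) = A(k) + (4/((k + 2)(k + 3))) = (2k/(k + 2)) + (4/((k + 2)(k + 3))).
Simplifying, A(k+1) = 2(k + 1)/(k + 3) = 2(k+1)/((k+1) + 2),
which is the closed form with m = k+1.
Hence, by induction on m, the claim holds for every m ≥ 1.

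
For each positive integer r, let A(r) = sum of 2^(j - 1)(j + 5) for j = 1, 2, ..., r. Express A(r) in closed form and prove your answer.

A(r) = 2^r(r + 4) - 4

We claim A(r) = 2^r(r + 4) - 4 for all r ≥ 1.
Base step (r = 1): A(1) = 6, and the closed form gives 6. They agree.
Inductive step: suppose the statement holds for some j ≥ 1, so A(j) = 2^j(j + 4) - 4.
Then A(j+1) = A(j) + (2^j(j + 6)) = (2^j(j + 4) - 4) + (2^j(j + 6)).
Simplifying, A(j+1) = 2·2^j·j + 10·2^j - 4 = 2^(j+1)((j+1) + 4) - 4,
which is the closed form with r = j+1.
This completes the induction.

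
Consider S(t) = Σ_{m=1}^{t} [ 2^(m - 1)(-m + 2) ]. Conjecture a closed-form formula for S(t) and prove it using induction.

S(t) = 2^t(-t + 3) - 3

We claim S(t) = 2^t(-t + 3) - 3 for all t ≥ 1.
Base step (t = 1): S(1) = 1, and the closed form gives 1. They agree.
For the inductive step, assume it holds for an arbitrary m ≥ 1, so S(m) = 2^m(-m + 3) - 3.
Then S(m+1) = S(m) + (2^m(-m + 1)) = (2^m(-m + 3) - 3) + (2^m(-m + 1)).
Simplifying, S(m+1) = -2^(m + 1)m + 2^(m + 2) - 3 = 2^(m+1)(-(m+1) + 3) - 3,
which is the closed form with t = m+1.
Hence, by induction on t, the claim holds for every t ≥ 1.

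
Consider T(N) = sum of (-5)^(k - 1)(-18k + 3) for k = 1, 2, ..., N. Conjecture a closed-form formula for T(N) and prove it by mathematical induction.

T(N) = 3(-5)^N·N

We claim T(N) = 3(-5)^N·N for all N ≥ 1.
For the base case N = 1: T(1) = -15, and the closed form gives -15. They agree.
For the inductive step, assume it holds for an arbitrary k ≥ 1, so T(k) = 3(-5)^k·k.
Then T(k+1) = T(k) + ((-5)^k(-18k - 15)) = (3(-5)^k·k) + ((-5)^k(-18k - 15)).
Simplifying, T(k+1) = (-5)^(k + 1)(3k + 3) = 3(-5)^(k+1)·(k+1),
which is the closed form with N = k+1.
By the principle of mathematical induction, the result holds for all N ≥ 1.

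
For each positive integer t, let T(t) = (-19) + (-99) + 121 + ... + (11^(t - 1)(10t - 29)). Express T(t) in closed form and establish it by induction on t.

We claim T(t) = 11^t(t - 3) + 3 for all t ≥ 1.
When t = 1: T(1) = -19, and the closed form gives -19. They agree.
Inductive step: suppose the statement holds for some j ≥ 1, so T(j) = 11^j(j - 3) + 3.
Then T(j+1) = T(j) + (11^j(10j - 19)) = (11^j(j - 3) + 3) + (11^j(10j - 19)).
Simplifying, T(j+1) = 11·11^j·j - 22·11^j + 3 = 11^(j+1)((j+1) - 3) + 3,
which is the closed form with t = j+1.
Hence, by induction on t, the claim holds for every t ≥ 1.

T(t) = 11^t(t - 3) + 3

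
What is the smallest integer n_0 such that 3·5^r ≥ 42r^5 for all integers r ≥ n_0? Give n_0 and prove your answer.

At r = 8: 1171875 < 1376256, so the inequality fails and n_0 ≥ 9. We prove 3·5^r ≥ 42r^5 for all r ≥ 9.
Base case (r = 9): 3·5^r = 5859375 and 42r^5 = 2480058, so 5859375 ≥ 2480058.
Suppose the result is true for r = p, so 3·5^p ≥ 42p^5.
Then 3·5^(p + 1) = 5·(3·5^p) ≥ 5·(42p^5).
Also, for p ≥ 9 we have 5·(42p^5) ≥ 42(p+1)^5, since 5 ≥ (1 + 1/p)^5 for all p ≥ 9.
Combining, 3·5^(p + 1) ≥ 42(p+1)^5.
By the principle of mathematical induction, the result holds for all r ≥ 9.
Hence the smallest such n_0 is 9.

n_0 = 9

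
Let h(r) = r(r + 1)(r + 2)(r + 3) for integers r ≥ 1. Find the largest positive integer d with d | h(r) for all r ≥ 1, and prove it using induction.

Computing the first values: h(1) = 24 and h(2) = 120; gcd(24, 120) = 24, so d ≤ 24.
We prove 24 | r(r + 1)(r + 2)(r + 3) for all r ≥ 1 by induction on r.
For the base case r = 1: h(1) = 24 = 24·(1), so 24 | h(1).
Inductive step: assume the claim holds for r = j, i.e. 24 | h(j). Then
h(j+1) − h(j) = (j+1)·(j+2)·(j+3)·(j+4) − j·(j+1)·(j+2)·(j+3) = (j+1)·(j+2)·(j+3)·[(j+4) − j] = 4·(j+1)·(j+2)·(j+3). The product of 3 consecutive integers is divisible by (3)! = 6, so h(j+1) − h(j) is divisible by 4·6 = 24. By the inductive hypothesis 24 | h(j), hence 24 | h(j+1).
Hence, by induction on r, the claim holds for every r ≥ 1.
Therefore the largest such d is 24.

d = 24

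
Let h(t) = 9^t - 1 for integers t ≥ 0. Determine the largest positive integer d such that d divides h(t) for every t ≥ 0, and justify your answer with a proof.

d = 8

Computing the first values: h(0) = 0 and h(1) = 8; gcd(0, 8) = 8, so d ≤ 8.
We prove 8 | 9^t - 1 for all t ≥ 0 by induction on t.
For the base case t = 0: h(0) = 0 = 8·(0), so 8 | h(0).
Inductive step: assume the claim holds for t = p, i.e. 8 | h(p). Then
h(p+1) = 9^(p+1) - 1 = 9·(9^p - 1) + 8 = 9·h(p) + 8. The first term is divisible by 8 by the inductive hypothesis, and 8 is divisible by 8. Hence 8 | h(p+1).
Hence, by induction on t, the claim holds for every t ≥ 0.
Therefore the largest such d is 8.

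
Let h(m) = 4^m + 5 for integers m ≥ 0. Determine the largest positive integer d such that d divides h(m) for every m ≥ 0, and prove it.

Computing the first values: h(0) = 6 and h(1) = 9; gcd(6, 9) = 3, so d ≤ 3.
We prove 3 | 4^m + 5 for all m ≥ 0 by induction on m.
For the base case m = 0: h(0) = 6 = 3·(2), so 3 | h(0).
Suppose the result is true for m = k, i.e. 3 | h(k). Then
h(k+1) = 4^(k+1) + 5 = 4·(4^k + 5) - 15 = 4·h(k) - 15. The first term is divisible by 3 by the inductive hypothesis, and -15 is divisible by 3. Hence 3 | h(k+1).
By induction, the statement is established for all m ≥ 0.
Therefore the largest such d is 3.

d = 3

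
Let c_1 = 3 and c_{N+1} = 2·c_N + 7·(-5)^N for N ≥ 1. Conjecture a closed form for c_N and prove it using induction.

c_N = -(-5)^N - 2^N

Computing the first terms: c_1 = 3, c_2 = -29, c_3 = 117. This suggests c_N = -(-5)^N - 2^N.
Base case (N = 1): the formula gives 3 = 3 = c_1.
Inductive step: assume the claim holds for N = m, so c_m = -(-5)^m - 2^m.
Then c_{m+1} = 2·c_m + 7·(-5)^m = 2·(-(-5)^m - 2^m) + 7·(-5)^m = -(-5)^(m + 1) - 2^(m + 1),
which is the claimed formula at N = m+1.
This completes the induction.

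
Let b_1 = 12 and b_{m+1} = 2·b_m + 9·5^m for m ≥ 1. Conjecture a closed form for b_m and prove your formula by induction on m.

b_m = -3·2^(m - 1) + 3·5^m

Computing the first terms: b_1 = 12, b_2 = 69, b_3 = 363. This suggests b_m = -3·2^(m - 1) + 3·5^m.
When m = 1: the formula gives 12 = 12 = b_1.
Inductive step: assume the claim holds for m = j, so b_j = -3·2^(j - 1) + 3·5^j.
Then b_{j+1} = 2·b_j + 9·5^j = 2·(-3·2^(j - 1) + 3·5^j) + 9·5^j = -3·2^j + 3·5^(j + 1) = -3·2^((j+1) - 1) + 3·5^(j+1),
which is the claimed formula at m = j+1.
By the principle of mathematical induction, the result holds for all m ≥ 1.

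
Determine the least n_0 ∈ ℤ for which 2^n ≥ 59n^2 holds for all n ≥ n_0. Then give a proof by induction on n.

At n = 13: 8192 < 9971, so the inequality fails and n_0 ≥ 14. We prove 2^n ≥ 59n^2 for all n ≥ 14.
For the base case n = 14: 2^n = 16384 and 59n^2 = 11564, so 16384 ≥ 11564.
Inductive step: assume the claim holds for n = m, so 2^m ≥ 59m^2.
Then 2^(m + 1) = 2·(2^m) ≥ 2·(59m^2).
Also, for m ≥ 14 we have 2·(59m^2) ≥ 59(m+1)^2, since 2 ≥ (1 + 1/m)^2 for all m ≥ 14.
Combining, 2^(m + 1) ≥ 59(m+1)^2.
This completes the induction.
Hence the smallest such n_0 is 14.

n_0 = 14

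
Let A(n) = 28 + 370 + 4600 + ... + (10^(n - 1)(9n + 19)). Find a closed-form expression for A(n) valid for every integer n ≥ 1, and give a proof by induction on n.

We claim A(n) = 10^n(n + 2) - 2 for all n ≥ 1.
Base case (n = 1): A(1) = 28, and the closed form gives 28. They agree.
Inductive step: assume the claim holds for n = j, so A(j) = 10^j(j + 2) - 2.
Then A(j+1) = A(j) + (10^j(9j + 28)) = (10^j(j + 2) - 2) + (10^j(9j + 28)).
Simplifying, A(j+1) = 10·10^j·j + 30·10^j - 2 = 10^(j+1)((j+1) + 2) - 2,
which is the closed form with n = j+1.
This completes the induction.

A(n) = 10^n(n + 2) - 2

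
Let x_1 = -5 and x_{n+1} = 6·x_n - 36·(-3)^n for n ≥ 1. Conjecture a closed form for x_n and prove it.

Computing the first terms: x_1 = -5, x_2 = 78, x_3 = 144. This suggests x_n = 4(-3)^n + 7·6^(n - 1).
When n = 1: the formula gives -5 = -5 = x_1.
Inductive step: assume the claim holds for n = k, so x_k = 4(-3)^k + 7·6^(k - 1).
Then x_{k+1} = 6·x_k - 36·(-3)^k = 6·(4(-3)^k + 7·6^(k - 1)) - 36·(-3)^k = 4(-3)^(k + 1) + 7·6^k = 4(-3)^(k+1) + 7·6^((k+1) - 1),
which is the claimed formula at n = k+1.
By the principle of mathematical induction, the result holds for all n ≥ 1.

x_n = 4(-3)^n + 7·6^(n - 1)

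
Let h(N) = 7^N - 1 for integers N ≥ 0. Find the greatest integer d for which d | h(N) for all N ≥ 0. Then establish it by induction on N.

d = 6

Computing the first values: h(0) = 0 and h(1) = 6; gcd(0, 6) = 6, so d ≤ 6.
We prove 6 | 7^N - 1 for all N ≥ 0 by induction on N.
Base case (N = 0): h(0) = 0 = 6·(0), so 6 | h(0).
Inductive step: suppose the statement holds for some j ≥ 0, i.e. 6 | h(j). Then
h(j+1) = 7^(j+1) - 1 = 7·(7^j - 1) + 6 = 7·h(j) + 6. The first term is divisible by 6 by the inductive hypothesis, and 6 is divisible by 6. Hence 6 | h(j+1).
This completes the induction.
Therefore the largest such d is 6.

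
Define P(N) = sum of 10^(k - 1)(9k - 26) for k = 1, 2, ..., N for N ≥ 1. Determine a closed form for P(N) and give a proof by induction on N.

We claim P(N) = 10^N(N - 3) + 3 for all N ≥ 1.
When N = 1: P(1) = -17, and the closed form gives -17. They agree.
Inductive step: assume the claim holds for N = k, so P(k) = 10^k(k - 3) + 3.
Then P(k+1) = P(k) + (10^k(9k - 17)) = (10^k(k - 3) + 3) + (10^k(9k - 17)).
Simplifying, P(k+1) = 10·10^k·k - 20·10^k + 3 = 10^(k+1)((k+1) - 3) + 3,
which is the closed form with N = k+1.
This completes the induction.

P(N) = 10^N(N - 3) + 3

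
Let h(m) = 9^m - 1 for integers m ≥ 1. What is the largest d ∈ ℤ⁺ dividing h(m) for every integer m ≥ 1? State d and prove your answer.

d = 8

Computing the first values: h(1) = 8 and h(2) = 80; gcd(8, 80) = 8, so d ≤ 8.
We prove 8 | 9^m - 1 for all m ≥ 1 by induction on m.
When m = 1: h(1) = 8 = 8·(1), so 8 | h(1).
Suppose the result is true for m = k, i.e. 8 | h(k). Then
9^{k+1} − 1^{k+1} = 9·9^k − 1·1^k = 9·(9^k − 1^k) + (8)·1^k. The first term is divisible by 8 by the inductive hypothesis, and the second term (8)·1^k is divisible by 8 since 8 | 8. Hence 8 | h(k+1).
This completes the induction.
Therefore the largest such d is 8.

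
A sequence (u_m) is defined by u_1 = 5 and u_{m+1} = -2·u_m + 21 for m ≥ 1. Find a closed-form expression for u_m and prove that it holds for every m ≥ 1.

u_m = (-2)^m + 7

Computing the first terms: u_1 = 5, u_2 = 11, u_3 = -1. This suggests u_m = (-2)^m + 7.
Base case (m = 1): the formula gives 5 = 5 = u_1.
Inductive step: assume the claim holds for m = k, so u_k = (-2)^k + 7.
Then u_{k+1} = -2·u_k + 21 = -2·((-2)^k + 7) + 21 = (-2)^(k + 1) + 7,
which is the claimed formula at m = k+1.
This completes the induction.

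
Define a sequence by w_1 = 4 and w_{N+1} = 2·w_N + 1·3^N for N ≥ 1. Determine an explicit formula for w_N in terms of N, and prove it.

Computing the first terms: w_1 = 4, w_2 = 11, w_3 = 31. This suggests w_N = 2^(N - 1) + 3^N.
For the base case N = 1: the formula gives 4 = 4 = w_1.
Suppose the result is true for N = m, so w_m = 2^(m - 1) + 3^m.
Then w_{m+1} = 2·w_m + 1·3^m = 2·(2^(m - 1) + 3^m) + 1·3^m = 2^m + 3^(m + 1) = 2^((m+1) - 1) + 3^(m+1),
which is the claimed formula at N = m+1.
By the principle of mathematical induction, the result holds for all N ≥ 1.

w_N = 2^(N - 1) + 3^N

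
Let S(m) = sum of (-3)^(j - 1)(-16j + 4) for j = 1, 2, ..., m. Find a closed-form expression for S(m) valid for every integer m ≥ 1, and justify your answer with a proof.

S(m) = 4(-3)^m·m

We claim S(m) = 4(-3)^m·m for all m ≥ 1.
When m = 1: S(1) = -12, and the closed form gives -12. They agree.
Inductive step: suppose the statement holds for some j ≥ 1, so S(j) = 4(-3)^j·j.
Then S(j+1) = S(j) + ((-3)^j(-16j - 12)) = (4(-3)^j·j) + ((-3)^j(-16j - 12)).
Simplifying, S(j+1) = (-3)^(j + 1)(4j + 4) = 4(-3)^(j+1)·(j+1),
which is the closed form with m = j+1.
By induction, the statement is established for all m ≥ 1.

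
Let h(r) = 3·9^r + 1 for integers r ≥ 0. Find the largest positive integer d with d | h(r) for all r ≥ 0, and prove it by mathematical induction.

Computing the first values: h(0) = 4 and h(1) = 28; gcd(4, 28) = 4, so d ≤ 4.
We prove 4 | 3·9^r + 1 for all r ≥ 0 by induction on r.
Base case (r = 0): h(0) = 4 = 4·(1), so 4 | h(0).
Suppose the result is true for r = m, i.e. 4 | h(m). Then
h(m+1) = 3·9^(m+1) + 1 = 9·(3·9^m + 1) - 8 = 9·h(m) - 8. The first term is divisible by 4 by the inductive hypothesis, and -8 is divisible by 4. Hence 4 | h(m+1).
By induction, the statement is established for all r ≥ 0.
Therefore the largest such d is 4.

d = 4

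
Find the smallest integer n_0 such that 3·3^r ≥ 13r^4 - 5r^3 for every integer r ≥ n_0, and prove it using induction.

n_0 = 10

At r = 9: 59049 < 81648, so the inequality fails and n_0 ≥ 10. We prove 3·3^r ≥ 13r^4 - 5r^3 for all r ≥ 10.
When r = 10: 3·3^r = 177147 and 13r^4 - 5r^3 = 125000, so 177147 ≥ 125000.
Suppose the result is true for r = j, so 3·3^j ≥ 13j^4 - 5j^3.
Then 3·3^(j + 1) = 3·(3·3^j) ≥ 3·(13j^4 - 5j^3).
Also, for j ≥ 10 we have 3·(13j^4 - 5j^3) ≥ 13(j+1)^4 - 5(j+1)^3, since 3·(13j^4 - 5j^3) − (13(j+1)^4 - 5(j+1)^3) = 26j^4 - 62j^3 - 63j^2 - 37j - 8, which is nonnegative for all j ≥ 10.
Combining, 3·3^(j + 1) ≥ 13(j+1)^4 - 5(j+1)^3.
This completes the induction.
Hence the smallest such n_0 is 10.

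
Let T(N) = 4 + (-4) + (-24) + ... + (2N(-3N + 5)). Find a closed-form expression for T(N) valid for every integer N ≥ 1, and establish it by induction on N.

We claim T(N) = -2N(N - 2)(N + 1) for all N ≥ 1.
For the base case N = 1: T(1) = 4, and the closed form gives 4. They agree.
For the inductive step, assume it holds for an arbitrary p ≥ 1, so T(p) = 2p(-p^2 + p + 2).
Then T(p+1) = T(p) + (-6p^2 - 2p + 4) = (2p(-p^2 + p + 2)) + (-6p^2 - 2p + 4).
Simplifying, T(p+1) = -2(p - 1)(p + 1)(p + 2) = -2(p+1)((p+1) - 2)((p+1) + 1),
which is the closed form with N = p+1.
This completes the induction.

T(N) = -2N(N - 2)(N + 1)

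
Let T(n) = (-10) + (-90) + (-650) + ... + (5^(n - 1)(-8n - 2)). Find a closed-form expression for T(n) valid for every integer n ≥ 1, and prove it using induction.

We claim T(n) = -2·5^n·n for all n ≥ 1.
When n = 1: T(1) = -10, and the closed form gives -10. They agree.
Suppose the result is true for n = m, so T(m) = -2·5^m·m.
Then T(m+1) = T(m) + (5^m(-8m - 10)) = (-2·5^m·m) + (5^m(-8m - 10)).
Simplifying, T(m+1) = 10·5^m(-m - 1) = -2·5^(m+1)·(m+1),
which is the closed form with n = m+1.
By the principle of mathematical induction, the result holds for all n ≥ 1.

T(n) = -2·5^n·n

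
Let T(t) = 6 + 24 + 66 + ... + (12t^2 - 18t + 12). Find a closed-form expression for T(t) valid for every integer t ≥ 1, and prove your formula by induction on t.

We claim T(t) = t(4t^2 - 3t + 5) for all t ≥ 1.
Base case (t = 1): T(1) = 6, and the closed form gives 6. They agree.
For the inductive step, assume it holds for an arbitrary p ≥ 1, so T(p) = p(4p^2 - 3p + 5).
Then T(p+1) = T(p) + (12p^2 + 6p + 6) = (p(4p^2 - 3p + 5)) + (12p^2 + 6p + 6).
Simplifying, T(p+1) = (p + 1)(4p^2 + 5p + 6) = (p+1)(4(p+1)^2 - 3(p+1) + 5),
which is the closed form with t = p+1.
This completes the induction.

T(t) = t(4t^2 - 3t + 5)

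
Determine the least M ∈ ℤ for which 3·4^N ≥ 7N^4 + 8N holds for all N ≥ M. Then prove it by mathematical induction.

At N = 5: 3072 < 4415, so the inequality fails and M ≥ 6. We prove 3·4^N ≥ 7N^4 + 8N for all N ≥ 6.
Base case (N = 6): 3·4^N = 12288 and 7N^4 + 8N = 9120, so 12288 ≥ 9120.
Suppose the result is true for N = i, so 3·4^i ≥ 7i^4 + 8i.
Then 3·4^(i + 1) = 4·(3·4^i) ≥ 4·(7i^4 + 8i).
Also, for i ≥ 6 we have 4·(7i^4 + 8i) ≥ 7(i+1)^4 + 8(i+1), since 4·(7i^4 + 8i) − (7(i+1)^4 + 8(i+1)) = 21i^4 - 28i^3 - 42i^2 - 4i - 15, which is nonnegative for all i ≥ 6.
Combining, 3·4^(i + 1) ≥ 7(i+1)^4 + 8(i+1).
This completes the induction.
Hence the smallest such M is 6.

M = 6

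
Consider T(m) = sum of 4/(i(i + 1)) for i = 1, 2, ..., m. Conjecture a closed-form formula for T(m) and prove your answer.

We claim T(m) = 4m/(m + 1) for all m ≥ 1.
Base step (m = 1): T(1) = 2, and the closed form gives 2. They agree.
Inductive step: suppose the statement holds for some i ≥ 1, so T(i) = 4i/(i + 1).
Then T(i+1) = T(i) + (4/((i + 1)(i + 2))) = (4i/(i + 1)) + (4/((i + 1)(i + 2))).
Simplifying, T(i+1) = 4(i + 1)/(i + 2) = 4(i+1)/((i+1) + 1),
which is the closed form with m = i+1.
By induction, the statement is established for all m ≥ 1.

T(m) = 4m/(m + 1)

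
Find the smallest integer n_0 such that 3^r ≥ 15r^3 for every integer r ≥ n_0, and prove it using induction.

n_0 = 9

At r = 8: 6561 < 7680, so the inequality fails and n_0 ≥ 9. We prove 3^r ≥ 15r^3 for all r ≥ 9.
Base case (r = 9): 3^r = 19683 and 15r^3 = 10935, so 19683 ≥ 10935.
For the inductive step, assume it holds for an arbitrary m ≥ 9, so 3^m ≥ 15m^3.
Then 3^(m + 1) = 3·(3^m) ≥ 3·(15m^3).
Also, for m ≥ 9 we have 3·(15m^3) ≥ 15(m+1)^3, since 3 ≥ (1 + 1/m)^3 for all m ≥ 9.
Combining, 3^(m + 1) ≥ 15(m+1)^3.
By induction, the statement is established for all r ≥ 9.
Hence the smallest such n_0 is 9.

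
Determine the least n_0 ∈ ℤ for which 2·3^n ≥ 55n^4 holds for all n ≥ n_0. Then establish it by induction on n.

n_0 = 13

At n = 12: 1062882 < 1140480, so the inequality fails and n_0 ≥ 13. We prove 2·3^n ≥ 55n^4 for all n ≥ 13.
Base step (n = 13): 2·3^n = 3188646 and 55n^4 = 1570855, so 3188646 ≥ 1570855.
Inductive step: suppose the statement holds for some p ≥ 13, so 2·3^p ≥ 55p^4.
Then 2·3^(p + 1) = 3·(2·3^p) ≥ 3·(55p^4).
Also, for p ≥ 13 we have 3·(55p^4) ≥ 55(p+1)^4, since 3 ≥ (1 + 1/p)^4 for all p ≥ 13.
Combining, 2·3^(p + 1) ≥ 55(p+1)^4.
By the principle of mathematical induction, the result holds for all n ≥ 13.
Hence the smallest such n_0 is 13.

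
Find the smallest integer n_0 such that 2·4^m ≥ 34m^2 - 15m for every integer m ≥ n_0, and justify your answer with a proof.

n_0 = 4

At m = 3: 128 < 261, so the inequality fails and n_0 ≥ 4. We prove 2·4^m ≥ 34m^2 - 15m for all m ≥ 4.
Base step (m = 4): 2·4^m = 512 and 34m^2 - 15m = 484, so 512 ≥ 484.
Inductive step: assume the claim holds for m = i, so 2·4^i ≥ 34i^2 - 15i.
Then 2·4^(i + 1) = 4·(2·4^i) ≥ 4·(34i^2 - 15i).
Also, for i ≥ 4 we have 4·(34i^2 - 15i) ≥ 34(i+1)^2 - 15(i+1), since 4·(34i^2 - 15i) − (34(i+1)^2 - 15(i+1)) = 102i^2 - 113i - 19, which is nonnegative for all i ≥ 4.
Combining, 2·4^(i + 1) ≥ 34(i+1)^2 - 15(i+1).
This completes the induction.
Hence the smallest such n_0 is 4.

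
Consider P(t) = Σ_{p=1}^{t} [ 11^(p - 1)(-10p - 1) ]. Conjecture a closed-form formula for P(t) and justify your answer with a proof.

We claim P(t) = -11^t·t for all t ≥ 1.
When t = 1: P(1) = -11, and the closed form gives -11. They agree.
For the inductive step, assume it holds for an arbitrary p ≥ 1, so P(p) = -11^p·p.
Then P(p+1) = P(p) + (11^p(-10p - 11)) = (-11^p·p) + (11^p(-10p - 11)).
Simplifying, P(p+1) = 11^(p + 1)(-p - 1) = -11^(p+1)·(p+1),
which is the closed form with t = p+1.
This completes the induction.

P(t) = -11^t·t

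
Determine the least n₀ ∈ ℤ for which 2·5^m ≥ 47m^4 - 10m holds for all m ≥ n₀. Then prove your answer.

n₀ = 7

At m = 6: 31250 < 60852, so the inequality fails and n₀ ≥ 7. We prove 2·5^m ≥ 47m^4 - 10m for all m ≥ 7.
For the base case m = 7: 2·5^m = 156250 and 47m^4 - 10m = 112777, so 156250 ≥ 112777.
Inductive step: suppose the statement holds for some j ≥ 7, so 2·5^j ≥ 47j^4 - 10j.
Then 2·5^(j + 1) = 5·(2·5^j) ≥ 5·(47j^4 - 10j).
Also, for j ≥ 7 we have 5·(47j^4 - 10j) ≥ 47(j+1)^4 - 10(j+1), since 5·(47j^4 - 10j) − (47(j+1)^4 - 10(j+1)) = 188j^4 - 188j^3 - 282j^2 - 228j - 37, which is nonnegative for all j ≥ 7.
Combining, 2·5^(j + 1) ≥ 47(j+1)^4 - 10(j+1).
By induction, the statement is established for all m ≥ 7.
Hence the smallest such n₀ is 7.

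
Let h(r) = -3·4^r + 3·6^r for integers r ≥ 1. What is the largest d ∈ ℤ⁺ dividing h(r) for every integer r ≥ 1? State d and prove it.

d = 6

Computing the first values: h(1) = 6 and h(2) = 60; gcd(6, 60) = 6, so d ≤ 6.
We prove 6 | -3·4^r + 3·6^r for all r ≥ 1 by induction on r.
For the base case r = 1: h(1) = 6 = 6·(1), so 6 | h(1).
Inductive step: suppose the statement holds for some k ≥ 1, i.e. 6 | h(k). Then
h(k+1) − 6·h(k) = (-3·4^(k+1) + 3·6^(k+1)) − 6·(-3·4^k + 3·6^k) = (-3)·4^k·(4 − 6) = (6)·4^k. Since 6 | h(k) by the inductive hypothesis, 6 | 6·h(k); and 6 | 6 since 6 = 6·1. Therefore 6 | h(k+1).
This completes the induction.
Therefore the largest such d is 6.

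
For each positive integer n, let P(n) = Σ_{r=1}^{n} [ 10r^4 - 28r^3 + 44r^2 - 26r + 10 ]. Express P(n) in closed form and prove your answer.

We claim P(n) = 2n(n^4 - n^3 + 2n^2 + n + 2) for all n ≥ 1.
Base case (n = 1): P(1) = 10, and the closed form gives 10. They agree.
Inductive step: assume the claim holds for n = r, so P(r) = 2r(r^4 - r^3 + 2r^2 + r + 2).
Then P(r+1) = P(r) + (10r^4 + 12r^3 + 20r^2 + 18r + 10) = (2r(r^4 - r^3 + 2r^2 + r + 2)) + (10r^4 + 12r^3 + 20r^2 + 18r + 10).
Simplifying, P(r+1) = 2(r + 1)(r^4 + 3r^3 + 5r^2 + 6r + 5) = 2(r+1)((r+1)^4 - (r+1)^3 + 2(r+1)^2 + (r+1) + 2),
which is the closed form with n = r+1.
This completes the induction.

P(n) = 2n(n^4 - n^3 + 2n^2 + n + 2)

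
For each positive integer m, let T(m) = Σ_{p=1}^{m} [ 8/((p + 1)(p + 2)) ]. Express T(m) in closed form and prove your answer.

T(m) = 4m/(m + 2)

We claim T(m) = 4m/(m + 2) for all m ≥ 1.
Base step (m = 1): T(1) = 4/3, and the closed form gives 4/3. They agree.
Suppose the result is true for m = p, so T(p) = 4p/(p + 2).
Then T(p+1) = T(p) + (8/((p + 2)(p + 3))) = (4p/(p + 2)) + (8/((p + 2)(p + 3))).
Simplifying, T(p+1) = 4(p + 1)/(p + 3) = 4(p+1)/((p+1) + 2),
which is the closed form with m = p+1.
Hence, by induction on m, the claim holds for every m ≥ 1.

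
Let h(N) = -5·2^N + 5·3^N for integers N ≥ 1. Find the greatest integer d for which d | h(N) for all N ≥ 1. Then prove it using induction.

d = 5

Computing the first values: h(1) = 5 and h(2) = 25; gcd(5, 25) = 5, so d ≤ 5.
We prove 5 | -5·2^N + 5·3^N for all N ≥ 1 by induction on N.
For the base case N = 1: h(1) = 5 = 5·(1), so 5 | h(1).
Inductive step: assume the claim holds for N = r, i.e. 5 | h(r). Then
h(r+1) − 3·h(r) = (-5·2^(r+1) + 5·3^(r+1)) − 3·(-5·2^r + 5·3^r) = (-5)·2^r·(2 − 3) = (5)·2^r. Since 5 | h(r) by the inductive hypothesis, 5 | 3·h(r); and 5 | 5 since 5 = 5·1. Therefore 5 | h(r+1).
Hence, by induction on N, the claim holds for every N ≥ 1.
Therefore the largest such d is 5.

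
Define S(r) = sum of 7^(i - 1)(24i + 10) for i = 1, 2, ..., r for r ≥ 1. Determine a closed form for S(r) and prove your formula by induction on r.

We claim S(r) = 7^r(4r + 1) - 1 for all r ≥ 1.
When r = 1: S(1) = 34, and the closed form gives 34. They agree.
For the inductive step, assume it holds for an arbitrary i ≥ 1, so S(i) = 7^i(4i + 1) - 1.
Then S(i+1) = S(i) + (7^i(24i + 34)) = (7^i(4i + 1) - 1) + (7^i(24i + 34)).
Simplifying, S(i+1) = 28·7^i·i + 35·7^i - 1 = 7^(i+1)(4(i+1) + 1) - 1,
which is the closed form with r = i+1.
By induction, the statement is established for all r ≥ 1.

S(r) = 7^r(4r + 1) - 1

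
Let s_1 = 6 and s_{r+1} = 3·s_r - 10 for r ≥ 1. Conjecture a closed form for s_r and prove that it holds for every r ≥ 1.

s_r = 3^(r - 1) + 5

Computing the first terms: s_1 = 6, s_2 = 8, s_3 = 14. This suggests s_r = 3^(r - 1) + 5.
Base case (r = 1): the formula gives 6 = 6 = s_1.
Inductive step: suppose the statement holds for some k ≥ 1, so s_k = 3^(k - 1) + 5.
Then s_{k+1} = 3·s_k - 10 = 3·(3^(k - 1) + 5) - 10 = 3^k + 5 = 3^((k+1) - 1) + 5,
which is the claimed formula at r = k+1.
By the principle of mathematical induction, the result holds for all r ≥ 1.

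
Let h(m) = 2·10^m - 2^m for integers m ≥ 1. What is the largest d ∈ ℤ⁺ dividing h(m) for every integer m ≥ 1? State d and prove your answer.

Computing the first values: h(1) = 18 and h(2) = 196; gcd(18, 196) = 2, so d ≤ 2.
We prove 2 | 2·10^m - 2^m for all m ≥ 1 by induction on m.
Base step (m = 1): h(1) = 18 = 2·(9), so 2 | h(1).
For the inductive step, assume it holds for an arbitrary j ≥ 1, i.e. 2 | h(j). Then
h(j+1) − 10·h(j) = (2·10^(j+1) - 2^(j+1)) − 10·(2·10^j - 2^j) = (-1)·2^j·(2 − 10) = (8)·2^j. Since 2 | h(j) by the inductive hypothesis, 2 | 10·h(j); and 2 | 8 since 8 = 2·4. Therefore 2 | h(j+1).
Hence, by induction on m, the claim holds for every m ≥ 1.
Therefore the largest such d is 2.

d = 2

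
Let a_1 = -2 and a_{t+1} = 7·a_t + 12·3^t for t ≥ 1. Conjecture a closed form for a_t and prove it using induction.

Computing the first terms: a_1 = -2, a_2 = 22, a_3 = 262. This suggests a_t = -3^(t + 1) + 7^t.
When t = 1: the formula gives -2 = -2 = a_1.
Inductive step: assume the claim holds for t = r, so a_r = -3^(r + 1) + 7^r.
Then a_{r+1} = 7·a_r + 12·3^r = 7·(-3^(r + 1) + 7^r) + 12·3^r = -3^(r + 2) + 7^(r + 1) = -3^((r+1) + 1) + 7^(r+1),
which is the claimed formula at t = r+1.
This completes the induction.

a_t = -3^(t + 1) + 7^t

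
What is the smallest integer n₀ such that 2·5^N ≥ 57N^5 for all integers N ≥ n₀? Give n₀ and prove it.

At N = 8: 781250 < 1867776, so the inequality fails and n₀ ≥ 9. We prove 2·5^N ≥ 57N^5 for all N ≥ 9.
For the base case N = 9: 2·5^N = 3906250 and 57N^5 = 3365793, so 3906250 ≥ 3365793.
Inductive step: suppose the statement holds for some p ≥ 9, so 2·5^p ≥ 57p^5.
Then 2·5^(p + 1) = 5·(2·5^p) ≥ 5·(57p^5).
Also, for p ≥ 9 we have 5·(57p^5) ≥ 57(p+1)^5, since 5 ≥ (1 + 1/p)^5 for all p ≥ 9.
Combining, 2·5^(p + 1) ≥ 57(p+1)^5.
This completes the induction.
Hence the smallest such n₀ is 9.

n₀ = 9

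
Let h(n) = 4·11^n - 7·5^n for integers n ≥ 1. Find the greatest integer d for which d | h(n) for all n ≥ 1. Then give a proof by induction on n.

d = 3

Computing the first values: h(1) = 9 and h(2) = 309; gcd(9, 309) = 3, so d ≤ 3.
We prove 3 | 4·11^n - 7·5^n for all n ≥ 1 by induction on n.
Base step (n = 1): h(1) = 9 = 3·(3), so 3 | h(1).
Suppose the result is true for n = r, i.e. 3 | h(r). Then
h(r+1) − 11·h(r) = (4·11^(r+1) - 7·5^(r+1)) − 11·(4·11^r - 7·5^r) = (-7)·5^r·(5 − 11) = (42)·5^r. Since 3 | h(r) by the inductive hypothesis, 3 | 11·h(r); and 3 | 42 since 42 = 3·14. Therefore 3 | h(r+1).
This completes the induction.
Therefore the largest such d is 3.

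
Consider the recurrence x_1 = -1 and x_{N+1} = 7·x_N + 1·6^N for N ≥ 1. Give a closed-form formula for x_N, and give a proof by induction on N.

x_N = -6^N + 5·7^(N - 1)

Computing the first terms: x_1 = -1, x_2 = -1, x_3 = 29. This suggests x_N = -6^N + 5·7^(N - 1).
Base case (N = 1): the formula gives -1 = -1 = x_1.
Inductive step: assume the claim holds for N = k, so x_k = -6^k + 5·7^(k - 1).
Then x_{k+1} = 7·x_k + 1·6^k = 7·(-6^k + 5·7^(k - 1)) + 1·6^k = -6^(k + 1) + 5·7^k = -6^(k+1) + 5·7^((k+1) - 1),
which is the claimed formula at N = k+1.
Hence, by induction on N, the claim holds for every N ≥ 1.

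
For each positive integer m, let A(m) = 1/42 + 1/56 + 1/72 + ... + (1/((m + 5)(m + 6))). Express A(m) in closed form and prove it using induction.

We claim A(m) = m/(6(m + 6)) for all m ≥ 1.
Base case (m = 1): A(1) = 1/42, and the closed form gives 1/42. They agree.
Inductive step: suppose the statement holds for some i ≥ 1, so A(i) = i/(6(i + 6)).
Then A(i+1) = A(i) + (1/((i + 6)(i + 7))) = (i/(6(i + 6))) + (1/((i + 6)(i + 7))).
Simplifying, A(i+1) = (i + 1)/(6(i + 7)) = (i+1)/(6((i+1) + 6)),
which is the closed form with m = i+1.
By induction, the statement is established for all m ≥ 1.

A(m) = m/(6(m + 6))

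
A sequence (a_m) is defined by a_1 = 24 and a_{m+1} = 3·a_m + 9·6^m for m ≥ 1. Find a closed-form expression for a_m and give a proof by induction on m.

Computing the first terms: a_1 = 24, a_2 = 126, a_3 = 702. This suggests a_m = 2·3^m + 3·6^m.
Base step (m = 1): the formula gives 24 = 24 = a_1.
For the inductive step, assume it holds for an arbitrary i ≥ 1, so a_i = 2·3^i + 3·6^i.
Then a_{i+1} = 3·a_i + 9·6^i = 3·(2·3^i + 3·6^i) + 9·6^i = 2·3^(i + 1) + 3·6^(i + 1),
which is the claimed formula at m = i+1.
By the principle of mathematical induction, the result holds for all m ≥ 1.

a_m = 2·3^m + 3·6^m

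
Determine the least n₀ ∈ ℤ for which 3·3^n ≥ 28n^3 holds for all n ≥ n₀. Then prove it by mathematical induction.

At n = 7: 6561 < 9604, so the inequality fails and n₀ ≥ 8. We prove 3·3^n ≥ 28n^3 for all n ≥ 8.
When n = 8: 3·3^n = 19683 and 28n^3 = 14336, so 19683 ≥ 14336.
Suppose the result is true for n = m, so 3·3^m ≥ 28m^3.
Then 3·3^(m + 1) = 3·(3·3^m) ≥ 3·(28m^3).
Also, for m ≥ 8 we have 3·(28m^3) ≥ 28(m+1)^3, since 3 ≥ (1 + 1/m)^3 for all m ≥ 8.
Combining, 3·3^(m + 1) ≥ 28(m+1)^3.
Hence, by induction on n, the claim holds for every n ≥ 8.
Hence the smallest such n₀ is 8.

n₀ = 8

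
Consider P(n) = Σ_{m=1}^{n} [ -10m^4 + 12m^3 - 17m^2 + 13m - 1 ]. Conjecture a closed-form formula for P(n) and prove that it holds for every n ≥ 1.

We claim P(n) = -n(2n^4 + 2n^3 + 3n^2 - n - 3) for all n ≥ 1.
For the base case n = 1: P(1) = -3, and the closed form gives -3. They agree.
Suppose the result is true for n = m, so P(m) = m(-2m^4 - 2m^3 - 3m^2 + m + 3).
Then P(m+1) = P(m) + (-10m^4 - 28m^3 - 41m^2 - 25m - 3) = (m(-2m^4 - 2m^3 - 3m^2 + m + 3)) + (-10m^4 - 28m^3 - 41m^2 - 25m - 3).
Simplifying, P(m+1) = -(m + 1)(2m^4 + 10m^3 + 21m^2 + 19m + 3) = -(m+1)(2(m+1)^4 + 2(m+1)^3 + 3(m+1)^2 - (m+1) - 3),
which is the closed form with n = m+1.
By the principle of mathematical induction, the result holds for all n ≥ 1.

P(n) = -n(2n^4 + 2n^3 + 3n^2 - n - 3)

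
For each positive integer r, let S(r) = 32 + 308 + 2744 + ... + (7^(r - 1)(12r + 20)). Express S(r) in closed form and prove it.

S(r) = 7^r(2r + 3) - 3

We claim S(r) = 7^r(2r + 3) - 3 for all r ≥ 1.
Base step (r = 1): S(1) = 32, and the closed form gives 32. They agree.
Suppose the result is true for r = k, so S(k) = 7^k(2k + 3) - 3.
Then S(k+1) = S(k) + (7^k(12k + 32)) = (7^k(2k + 3) - 3) + (7^k(12k + 32)).
Simplifying, S(k+1) = 14·7^k·k + 35·7^k - 3 = 7^(k+1)(2(k+1) + 3) - 3,
which is the closed form with r = k+1.
By the principle of mathematical induction, the result holds for all r ≥ 1.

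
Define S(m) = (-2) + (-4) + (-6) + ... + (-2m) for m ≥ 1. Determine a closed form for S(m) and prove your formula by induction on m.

We claim S(m) = -m(m + 1) for all m ≥ 1.
Base case (m = 1): S(1) = -2, and the closed form gives -2. They agree.
For the inductive step, assume it holds for an arbitrary p ≥ 1, so S(p) = p(-p - 1).
Then S(p+1) = S(p) + (-2p - 2) = (p(-p - 1)) + (-2p - 2).
Simplifying, S(p+1) = -(p + 1)(p + 2) = -(p+1)((p+1) + 1),
which is the closed form with m = p+1.
Hence, by induction on m, the claim holds for every m ≥ 1.

S(m) = -m(m + 1)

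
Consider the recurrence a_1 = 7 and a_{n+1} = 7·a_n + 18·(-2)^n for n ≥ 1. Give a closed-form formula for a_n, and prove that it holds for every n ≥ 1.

Computing the first terms: a_1 = 7, a_2 = 13, a_3 = 163. This suggests a_n = (-2)^(n + 1) + 3·7^(n - 1).
For the base case n = 1: the formula gives 7 = 7 = a_1.
Inductive step: suppose the statement holds for some p ≥ 1, so a_p = (-2)^(p + 1) + 3·7^(p - 1).
Then a_{p+1} = 7·a_p + 18·(-2)^p = 7·((-2)^(p + 1) + 3·7^(p - 1)) + 18·(-2)^p = (-2)^(p + 2) + 3·7^p = (-2)^((p+1) + 1) + 3·7^((p+1) - 1),
which is the claimed formula at n = p+1.
This completes the induction.

a_n = (-2)^(n + 1) + 3·7^(n - 1)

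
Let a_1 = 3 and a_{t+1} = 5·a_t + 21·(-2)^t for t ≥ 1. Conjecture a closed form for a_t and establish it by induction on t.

a_t = -3(-2)^t - 3·5^(t - 1)

Computing the first terms: a_1 = 3, a_2 = -27, a_3 = -51. This suggests a_t = -3(-2)^t - 3·5^(t - 1).
For the base case t = 1: the formula gives 3 = 3 = a_1.
Inductive step: assume the claim holds for t = k, so a_k = -3(-2)^k - 3·5^(k - 1).
Then a_{k+1} = 5·a_k + 21·(-2)^k = 5·(-3(-2)^k - 3·5^(k - 1)) + 21·(-2)^k = -3(-2)^(k + 1) - 3·5^k = -3(-2)^(k+1) - 3·5^((k+1) - 1),
which is the claimed formula at t = k+1.
By induction, the statement is established for all t ≥ 1.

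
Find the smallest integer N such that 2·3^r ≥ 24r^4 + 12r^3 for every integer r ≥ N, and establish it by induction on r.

N = 12

At r = 11: 354294 < 367356, so the inequality fails and N ≥ 12. We prove 2·3^r ≥ 24r^4 + 12r^3 for all r ≥ 12.
Base case (r = 12): 2·3^r = 1062882 and 24r^4 + 12r^3 = 518400, so 1062882 ≥ 518400.
Inductive step: suppose the statement holds for some k ≥ 12, so 2·3^k ≥ 24k^4 + 12k^3.
Then 2·3^(k + 1) = 3·(2·3^k) ≥ 3·(24k^4 + 12k^3).
Also, for k ≥ 12 we have 3·(24k^4 + 12k^3) ≥ 24(k+1)^4 + 12(k+1)^3, since 3·(24k^4 + 12k^3) − (24(k+1)^4 + 12(k+1)^3) = 48k^4 - 72k^3 - 180k^2 - 132k - 36, which is nonnegative for all k ≥ 12.
Combining, 2·3^(k + 1) ≥ 24(k+1)^4 + 12(k+1)^3.
This completes the induction.
Hence the smallest such N is 12.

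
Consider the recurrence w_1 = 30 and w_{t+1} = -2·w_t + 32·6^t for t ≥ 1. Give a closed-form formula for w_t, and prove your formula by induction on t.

Computing the first terms: w_1 = 30, w_2 = 132, w_3 = 888. This suggests w_t = -3(-2)^t + 4·6^t.
For the base case t = 1: the formula gives 30 = 30 = w_1.
Inductive step: assume the claim holds for t = i, so w_i = -3(-2)^i + 4·6^i.
Then w_{i+1} = -2·w_i + 32·6^i = -2·(-3(-2)^i + 4·6^i) + 32·6^i = -3(-2)^(i + 1) + 4·6^(i + 1),
which is the claimed formula at t = i+1.
This completes the induction.

w_t = -3(-2)^t + 4·6^t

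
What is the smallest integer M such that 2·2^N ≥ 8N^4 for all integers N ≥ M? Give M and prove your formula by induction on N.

At N = 18: 524288 < 839808, so the inequality fails and M ≥ 19. We prove 2·2^N ≥ 8N^4 for all N ≥ 19.
Base step (N = 19): 2·2^N = 1048576 and 8N^4 = 1042568, so 1048576 ≥ 1042568.
For the inductive step, assume it holds for an arbitrary r ≥ 19, so 2·2^r ≥ 8r^4.
Then 2·2^(r + 1) = 2·(2·2^r) ≥ 2·(8r^4).
Also, for r ≥ 19 we have 2·(8r^4) ≥ 8(r+1)^4, since 2 ≥ (1 + 1/r)^4 for all r ≥ 19.
Combining, 2·2^(r + 1) ≥ 8(r+1)^4.
By induction, the statement is established for all N ≥ 19.
Hence the smallest such M is 19.

M = 19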